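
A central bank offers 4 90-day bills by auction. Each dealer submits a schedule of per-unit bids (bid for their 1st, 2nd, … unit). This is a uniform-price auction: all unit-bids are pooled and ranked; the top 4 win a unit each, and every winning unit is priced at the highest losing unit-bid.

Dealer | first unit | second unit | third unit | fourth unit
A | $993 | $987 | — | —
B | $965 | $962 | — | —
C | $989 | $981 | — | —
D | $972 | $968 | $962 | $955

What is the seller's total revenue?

Total revenue: $3,888

Pooled unit-bids ranked (top 4): 993 (A-1), 989 (C-1), 987 (A-2), 981 (C-2)
The (k+1)-th unit-bid is $972.
Allocation: A 2, C 2. Every unit priced at $972.
Revenue = 4 × 972 = $3,888.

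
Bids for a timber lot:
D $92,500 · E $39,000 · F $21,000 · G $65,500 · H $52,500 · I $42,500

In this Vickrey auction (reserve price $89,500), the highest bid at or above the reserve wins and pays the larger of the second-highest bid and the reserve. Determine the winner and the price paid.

Bids in order: 92,500 (D) > 65,500 (G) > 52,500 (H) > 42,500 (I) > 39,000 (E) > 21,000 (F)
Highest eligible bid: D at $92,500.
max(second-highest $65,500, reserve $89,500) = $89,500.

D pays $89,500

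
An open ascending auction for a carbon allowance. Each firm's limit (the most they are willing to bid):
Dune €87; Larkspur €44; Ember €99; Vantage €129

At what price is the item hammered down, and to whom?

Vantage wins at €99

Limits in order: 129 (Vantage) > 99 (Ember) > 87 (Dune) > 44 (Larkspur)
Once the price passes €99, only Vantage is left; the hammer falls at Ember's limit of €99.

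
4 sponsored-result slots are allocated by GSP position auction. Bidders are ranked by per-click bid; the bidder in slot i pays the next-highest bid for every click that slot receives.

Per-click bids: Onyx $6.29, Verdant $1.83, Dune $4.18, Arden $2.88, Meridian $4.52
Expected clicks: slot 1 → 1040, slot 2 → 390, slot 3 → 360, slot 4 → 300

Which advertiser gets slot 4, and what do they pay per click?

Arden; $1.83 per click

Ranked by bid: $6.29 (Onyx) > $4.52 (Meridian) > $4.18 (Dune) > $2.88 (Arden) > $1.83 (Verdant)
Slot 4 goes to the fourth-ranked bidder, Arden, who pays the next bid down: $1.83/click.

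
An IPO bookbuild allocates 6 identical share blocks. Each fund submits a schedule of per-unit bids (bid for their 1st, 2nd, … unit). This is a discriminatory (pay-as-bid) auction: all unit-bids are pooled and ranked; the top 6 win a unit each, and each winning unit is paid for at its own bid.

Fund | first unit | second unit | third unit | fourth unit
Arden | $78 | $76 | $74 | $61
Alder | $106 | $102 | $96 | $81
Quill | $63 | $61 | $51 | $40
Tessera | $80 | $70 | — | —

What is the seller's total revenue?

Total revenue: $543

Pooled unit-bids ranked (top 6): 106 (Alder-1), 102 (Alder-2), 96 (Alder-3), 81 (Alder-4), 80 (Tessera-1), 78 (Arden-1)
Next rejected bid: $76 (not a price — pay-as-bid).
Each winning unit pays its own bid.
Revenue = 106 + 102 + 96 + 81 + 80 + 78 = $543.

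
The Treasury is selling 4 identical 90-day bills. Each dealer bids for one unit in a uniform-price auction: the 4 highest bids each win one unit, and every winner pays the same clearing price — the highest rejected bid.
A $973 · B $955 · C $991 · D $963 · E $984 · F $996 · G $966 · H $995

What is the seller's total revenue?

Total revenue: $3,892

Bids ranked high→low: 996 (F), 995 (H), 991 (C), 984 (E), 973 (A), 966 (G), …
The 4 highest are F, H, C, E.
Highest unsuccessful bid: $973 → clearing price.
Total revenue = 4 × $973 = $3,892.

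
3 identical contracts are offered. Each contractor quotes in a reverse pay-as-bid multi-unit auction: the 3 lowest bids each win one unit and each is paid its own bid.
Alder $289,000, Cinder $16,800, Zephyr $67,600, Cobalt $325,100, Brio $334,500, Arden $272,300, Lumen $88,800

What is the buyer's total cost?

Bids ranked low→high: 16,800 (Cinder), 67,600 (Zephyr), 88,800 (Lumen), 272,300 (Arden), 289,000 (Alder), …
Lowest 3: Cinder, Zephyr, Lumen.
Total cost = 16,800 + 67,600 + 88,800 = $173,200.

Total cost: $173,200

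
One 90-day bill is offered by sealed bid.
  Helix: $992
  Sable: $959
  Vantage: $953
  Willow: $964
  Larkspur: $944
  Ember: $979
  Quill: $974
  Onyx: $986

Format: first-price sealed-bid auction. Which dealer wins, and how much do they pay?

Helix pays $992

Bids ranked: 992 (Helix) > 986 (Onyx) > 979 (Ember) > 974 (Quill) > 964 (Willow) > 959 (Sable) > …
First-price: Helix pays what they bid, $992.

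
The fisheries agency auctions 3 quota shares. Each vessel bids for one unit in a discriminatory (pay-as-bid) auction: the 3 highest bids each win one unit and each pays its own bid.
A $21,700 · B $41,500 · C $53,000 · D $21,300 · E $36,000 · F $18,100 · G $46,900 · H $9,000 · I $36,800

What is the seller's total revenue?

Sorting: 53,000 (C), 46,900 (G), 41,500 (B), 36,800 (I), 36,000 (E), …
Top 3: C, G, B.
Total revenue = 53,000 + 46,900 + 41,500 = $141,400.

Total revenue: $141,400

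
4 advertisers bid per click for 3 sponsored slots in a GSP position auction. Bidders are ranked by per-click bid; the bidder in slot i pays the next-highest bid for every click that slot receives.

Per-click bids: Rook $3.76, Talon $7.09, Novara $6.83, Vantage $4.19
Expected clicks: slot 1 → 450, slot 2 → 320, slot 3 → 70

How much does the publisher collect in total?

Sorting advertisers: $7.09 (Talon) > $6.83 (Novara) > $4.19 (Vantage) > $3.76 (Rook)
Slot 1: Talon pays $6.83 × 450 = $3073.50
Slot 2: Novara pays $4.19 × 320 = $1340.80
Slot 3: Vantage pays $3.76 × 70 = $263.20
Total = $4677.50

Total revenue: $4677.50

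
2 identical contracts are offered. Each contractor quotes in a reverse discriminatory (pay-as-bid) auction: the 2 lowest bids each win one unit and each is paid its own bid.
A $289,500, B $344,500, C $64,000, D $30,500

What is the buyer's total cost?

Sorting: 30,500 (D), 64,000 (C), 289,500 (A), 344,500 (B)
The 2 lowest are D, C.
Total cost = 30,500 + 64,000 = $94,500.

Total cost: $94,500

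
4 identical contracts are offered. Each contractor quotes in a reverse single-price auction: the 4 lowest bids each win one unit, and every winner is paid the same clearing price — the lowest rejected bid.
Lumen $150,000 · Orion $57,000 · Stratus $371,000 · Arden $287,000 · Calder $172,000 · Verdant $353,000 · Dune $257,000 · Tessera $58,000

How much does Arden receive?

Arden is paid $0

Bids ranked low→high: 57,000 (Orion), 58,000 (Tessera), 150,000 (Lumen), 172,000 (Calder), 257,000 (Dune), 287,000 (Arden), …
Winners (4 units): Orion, Tessera, Lumen, Calder.
Lowest unsuccessful bid: $257,000 → clearing price.
Arden does not win → is paid $0.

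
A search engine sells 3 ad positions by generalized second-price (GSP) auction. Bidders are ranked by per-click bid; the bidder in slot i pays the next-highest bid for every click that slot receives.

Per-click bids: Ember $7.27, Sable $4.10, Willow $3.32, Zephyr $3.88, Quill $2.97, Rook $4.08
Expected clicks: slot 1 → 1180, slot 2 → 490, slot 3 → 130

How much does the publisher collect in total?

Per-click bids in order: $7.27 (Ember) > $4.10 (Sable) > $4.08 (Rook) > $3.88 (Zephyr) > …
Slot 1: Ember pays $4.10 × 1180 = $4838.00
Slot 2: Sable pays $4.08 × 490 = $1999.20
Slot 3: Rook pays $3.88 × 130 = $504.40
Total = $7341.60

Total revenue: $7341.60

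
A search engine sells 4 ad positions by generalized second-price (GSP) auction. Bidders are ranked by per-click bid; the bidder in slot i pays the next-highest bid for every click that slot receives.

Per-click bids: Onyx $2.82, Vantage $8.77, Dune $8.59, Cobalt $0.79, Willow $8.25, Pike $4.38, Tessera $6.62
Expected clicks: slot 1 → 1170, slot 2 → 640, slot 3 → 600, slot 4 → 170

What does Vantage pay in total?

Vantage pays $10050.30

Ranked by bid: $8.77 (Vantage) > $8.59 (Dune) > $8.25 (Willow) > $6.62 (Tessera) > $4.38 (Pike) > …
Vantage holds slot 1 → pays next bid $8.59 × 1170 clicks = $10050.30.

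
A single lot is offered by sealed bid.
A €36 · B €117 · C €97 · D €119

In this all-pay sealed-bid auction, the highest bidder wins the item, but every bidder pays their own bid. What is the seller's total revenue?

All-pay sealed-bid auction: the highest bidder wins the item, but every bidder pays their own bid.
Bids in order: 119 (D) > 117 (B) > 97 (C) > 36 (A)
Every bidder forfeits their bid regardless of winning.
Revenue = 36 + 117 + 97 + 119 = €369.

Total revenue: €369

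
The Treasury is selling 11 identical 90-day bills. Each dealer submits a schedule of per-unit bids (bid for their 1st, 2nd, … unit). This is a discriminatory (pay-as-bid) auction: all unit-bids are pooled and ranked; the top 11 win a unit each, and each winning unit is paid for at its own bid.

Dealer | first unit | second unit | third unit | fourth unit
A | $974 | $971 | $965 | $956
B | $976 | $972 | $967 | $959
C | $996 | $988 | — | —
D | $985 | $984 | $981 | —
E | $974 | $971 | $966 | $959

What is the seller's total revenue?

All unit-bids, highest first — top 11: 996 (C-1), 988 (C-2), 985 (D-1), 984 (D-2), 981 (D-3), 976 (B-1), 974 (A-1), 974 (E-1), 972 (B-2), 971 (A-2), 971 (E-2)
Next rejected bid: $967 (not a price — pay-as-bid).
Each winning unit pays its own bid.
Revenue = 996 + 988 + 985 + 984 + 981 + 976 + 974 + 974 + 972 + 971 + 971 = $10,772.

Total revenue: $10,772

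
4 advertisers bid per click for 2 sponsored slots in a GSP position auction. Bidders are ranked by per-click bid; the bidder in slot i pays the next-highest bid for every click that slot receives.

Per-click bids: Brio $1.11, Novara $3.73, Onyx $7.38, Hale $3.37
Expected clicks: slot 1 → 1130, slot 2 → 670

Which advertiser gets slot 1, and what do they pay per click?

Onyx; $3.73 per click

Ranked by bid: $7.38 (Onyx) > $3.73 (Novara) > $3.37 (Hale) > …
Slot 1 goes to the first-ranked bidder, Onyx, who pays the next bid down: $3.73/click.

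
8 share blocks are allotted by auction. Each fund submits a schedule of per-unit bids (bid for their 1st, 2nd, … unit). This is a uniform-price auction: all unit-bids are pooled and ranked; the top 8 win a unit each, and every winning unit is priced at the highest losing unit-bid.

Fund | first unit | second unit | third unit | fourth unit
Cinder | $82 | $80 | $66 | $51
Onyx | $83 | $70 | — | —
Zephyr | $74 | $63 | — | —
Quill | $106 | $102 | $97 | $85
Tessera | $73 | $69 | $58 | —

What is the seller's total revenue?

Total revenue: $584

Merging the schedules and taking the best 8: 106 (Quill-1), 102 (Quill-2), 97 (Quill-3), 85 (Quill-4), 83 (Onyx-1), 82 (Cinder-1), 80 (Cinder-2), 74 (Zephyr-1)
First bid not allocated: $73.
Allocation: Cinder 2, Onyx 1, Quill 4, Zephyr 1. Every unit priced at $73.
Revenue = 8 × 73 = $584.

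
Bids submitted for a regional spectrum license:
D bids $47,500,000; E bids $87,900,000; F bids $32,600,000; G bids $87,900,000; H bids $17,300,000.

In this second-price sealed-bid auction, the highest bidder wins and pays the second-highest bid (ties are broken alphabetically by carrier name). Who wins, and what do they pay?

E pays $87,900,000

Bids ranked: 87,900,000 (E) > 87,900,000 (G) > 47,500,000 (D) > 32,600,000 (F) > 17,300,000 (H)
E and G tie at $87,900,000; tie-break gives it to E.
Second-price: E pays G's bid of $87,900,000.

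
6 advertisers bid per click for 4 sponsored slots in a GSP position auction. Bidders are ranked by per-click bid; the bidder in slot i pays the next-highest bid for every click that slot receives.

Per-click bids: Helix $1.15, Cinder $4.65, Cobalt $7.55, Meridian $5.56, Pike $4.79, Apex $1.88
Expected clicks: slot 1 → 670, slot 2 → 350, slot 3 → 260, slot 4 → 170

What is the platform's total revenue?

Total revenue: $6930.30

Per-click bids in order: $7.55 (Cobalt) > $5.56 (Meridian) > $4.79 (Pike) > $4.65 (Cinder) > $1.88 (Apex) > …
Slot 1: Cobalt pays $5.56 × 670 = $3725.20
Slot 2: Meridian pays $4.79 × 350 = $1676.50
Slot 3: Pike pays $4.65 × 260 = $1209.00
Slot 4: Cinder pays $1.88 × 170 = $319.60
Total = $6930.30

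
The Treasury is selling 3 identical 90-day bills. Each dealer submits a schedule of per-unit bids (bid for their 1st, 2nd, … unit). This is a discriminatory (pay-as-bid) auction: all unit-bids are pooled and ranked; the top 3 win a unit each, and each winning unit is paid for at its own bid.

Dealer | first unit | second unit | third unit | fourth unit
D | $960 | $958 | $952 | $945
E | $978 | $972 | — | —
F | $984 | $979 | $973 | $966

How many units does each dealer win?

E 1, F 2

Pooled unit-bids ranked (top 3): 984 (F-1), 979 (F-2), 978 (E-1)
Next rejected bid: $973 (not a price — pay-as-bid).
Allocation: E 1, F 2.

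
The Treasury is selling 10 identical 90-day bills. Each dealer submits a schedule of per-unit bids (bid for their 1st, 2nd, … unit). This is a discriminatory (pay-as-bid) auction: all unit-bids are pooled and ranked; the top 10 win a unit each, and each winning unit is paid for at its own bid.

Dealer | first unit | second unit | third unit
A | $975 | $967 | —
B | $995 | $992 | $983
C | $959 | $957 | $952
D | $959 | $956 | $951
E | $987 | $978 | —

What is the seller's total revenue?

Total revenue: $9,752

Merging the schedules and taking the best 10: 995 (B-1), 992 (B-2), 987 (E-1), 983 (B-3), 978 (E-2), 975 (A-1), 967 (A-2), 959 (C-1), 959 (D-1), 957 (C-2)
Next rejected bid: $956 (not a price — pay-as-bid).
Each winning unit pays its own bid.
Revenue = 995 + 992 + 987 + 983 + 978 + 975 + 967 + 959 + 959 + 957 = $9,752.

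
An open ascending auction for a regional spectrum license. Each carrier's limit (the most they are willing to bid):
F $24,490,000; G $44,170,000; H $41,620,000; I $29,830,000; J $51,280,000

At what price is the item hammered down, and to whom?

Limits in order: 51,280,000 (J) > 44,170,000 (G) > 41,620,000 (H) > 29,830,000 (I) > 24,490,000 (F)
Bidding ends when G exits at $44,170,000; J takes it.

J wins at $44,170,000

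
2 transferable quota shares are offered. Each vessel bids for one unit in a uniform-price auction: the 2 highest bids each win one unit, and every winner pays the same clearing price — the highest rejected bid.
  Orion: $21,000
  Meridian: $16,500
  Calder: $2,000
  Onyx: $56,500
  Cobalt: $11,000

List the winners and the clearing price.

Bids ranked high→low: 56,500 (Onyx), 21,000 (Orion), 16,500 (Meridian), 11,000 (Cobalt), …
Top 2: Onyx, Orion.
First losing bid is Meridian's $16,500, which sets the uniform price.

Onyx, Orion; each pays $16,500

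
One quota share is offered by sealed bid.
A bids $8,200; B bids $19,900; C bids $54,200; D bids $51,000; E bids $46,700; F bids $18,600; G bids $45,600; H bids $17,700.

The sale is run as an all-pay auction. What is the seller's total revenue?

Total revenue: $261,900

Bids ranked: 54,200 (C) > 51,000 (D) > 46,700 (E) > 45,600 (G) > 19,900 (B) > 18,600 (F) > …
Every bidder forfeits their bid regardless of winning.
Revenue = 8,200 + 19,900 + 54,200 + 51,000 + 46,700 + 18,600 + 45,600 + 17,700 = $261,900.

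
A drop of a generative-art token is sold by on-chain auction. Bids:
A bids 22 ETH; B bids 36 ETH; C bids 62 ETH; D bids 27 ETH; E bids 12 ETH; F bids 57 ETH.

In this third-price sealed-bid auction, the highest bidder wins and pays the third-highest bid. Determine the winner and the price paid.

C pays 36 ETH

Rule: the highest bidder wins and pays the third-highest bid.
Bids in order: 62 (C) > 57 (F) > 36 (B) > 27 (D) > 22 (A) > 12 (E)
C is highest; pays the third-highest bid, 36 ETH.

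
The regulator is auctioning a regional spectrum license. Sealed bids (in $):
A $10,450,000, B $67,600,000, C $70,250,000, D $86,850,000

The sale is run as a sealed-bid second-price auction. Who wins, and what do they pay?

D pays $70,250,000

Rule: the highest bidder wins and pays the second-highest bid.
Sorting bids: 86,850,000 (D) > 70,250,000 (C) > 67,600,000 (B) > 10,450,000 (A)
Second-price: D pays C's bid of $70,250,000.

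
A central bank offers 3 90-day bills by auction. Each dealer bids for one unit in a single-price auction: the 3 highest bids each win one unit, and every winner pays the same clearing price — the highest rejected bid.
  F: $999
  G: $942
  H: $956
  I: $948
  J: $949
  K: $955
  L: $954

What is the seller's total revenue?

Total revenue: $2,862

Bids ranked high→low: 999 (F), 956 (H), 955 (K), 954 (L), 949 (J), …
Winners (3 units): F, H, K.
Clearing price = highest rejected bid = $954.
Total revenue = 3 × $954 = $2,862.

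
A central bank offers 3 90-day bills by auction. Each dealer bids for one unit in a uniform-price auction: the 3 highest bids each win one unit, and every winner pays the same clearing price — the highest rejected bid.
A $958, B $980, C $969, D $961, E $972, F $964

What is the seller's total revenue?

Total revenue: $2,892

Ordering the bids: 980 (B), 972 (E), 969 (C), 964 (F), 961 (D), …
The 3 highest are B, E, C.
First losing bid is F's $964, which sets the uniform price.
Total revenue = 3 × $964 = $2,892.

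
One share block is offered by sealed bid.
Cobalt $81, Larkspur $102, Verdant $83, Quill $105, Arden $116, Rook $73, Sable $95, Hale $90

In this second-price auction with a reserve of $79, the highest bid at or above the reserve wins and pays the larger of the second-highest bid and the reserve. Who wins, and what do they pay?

Second-price auction with a reserve of $79: the highest bid at or above the reserve wins and pays the larger of the second-highest bid and the reserve.
Bids ranked: 116 (Arden) > 105 (Quill) > 102 (Larkspur) > 95 (Sable) > 90 (Hale) > 83 (Verdant) > …
Highest eligible bid: Arden at $116.
max(second-highest $105, reserve $79) = $105; the reserve does not bind.

Arden pays $105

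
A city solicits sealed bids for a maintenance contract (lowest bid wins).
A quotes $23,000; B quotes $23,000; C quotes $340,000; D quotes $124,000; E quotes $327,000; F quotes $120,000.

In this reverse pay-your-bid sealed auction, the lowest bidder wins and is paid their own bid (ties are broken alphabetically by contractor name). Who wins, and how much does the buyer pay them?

A is paid $23,000

Bids in order: 23,000 (A) < 23,000 (B) < 120,000 (F) < 124,000 (D) < 327,000 (E) < 340,000 (C)
Tie at $23,000 → A wins by tie-break.
A is lowest → is paid own bid, $23,000.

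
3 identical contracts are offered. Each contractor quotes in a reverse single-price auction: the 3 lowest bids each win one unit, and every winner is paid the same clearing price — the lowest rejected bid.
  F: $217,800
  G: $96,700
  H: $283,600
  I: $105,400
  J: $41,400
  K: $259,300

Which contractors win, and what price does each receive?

Sorting: 41,400 (J), 96,700 (G), 105,400 (I), 217,800 (F), 259,300 (K), …
Lowest 3: J, G, I.
Lowest unsuccessful bid: $217,800 → clearing price.

J, G, I; each is paid $217,800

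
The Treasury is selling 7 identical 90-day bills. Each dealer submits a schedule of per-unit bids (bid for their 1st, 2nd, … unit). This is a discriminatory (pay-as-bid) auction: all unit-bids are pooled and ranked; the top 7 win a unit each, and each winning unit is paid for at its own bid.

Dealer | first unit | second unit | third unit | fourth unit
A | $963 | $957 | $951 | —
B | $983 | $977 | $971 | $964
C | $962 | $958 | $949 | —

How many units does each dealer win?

Pooled unit-bids ranked (top 7): 983 (B-1), 977 (B-2), 971 (B-3), 964 (B-4), 963 (A-1), 962 (C-1), 958 (C-2)
Next rejected bid: $957 (not a price — pay-as-bid).
Allocation: A 1, B 4, C 2.

A 1, B 4, C 2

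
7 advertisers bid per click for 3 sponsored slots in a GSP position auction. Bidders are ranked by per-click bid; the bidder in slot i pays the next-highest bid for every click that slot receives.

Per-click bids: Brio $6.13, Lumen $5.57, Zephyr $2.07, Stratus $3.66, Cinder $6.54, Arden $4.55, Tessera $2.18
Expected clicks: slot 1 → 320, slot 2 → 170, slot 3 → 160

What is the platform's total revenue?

Total revenue: $3636.50

Per-click bids in order: $6.54 (Cinder) > $6.13 (Brio) > $5.57 (Lumen) > $4.55 (Arden) > …
Slot 1: Cinder pays $6.13 × 320 = $1961.60
Slot 2: Brio pays $5.57 × 170 = $946.90
Slot 3: Lumen pays $4.55 × 160 = $728.00
Total = $3636.50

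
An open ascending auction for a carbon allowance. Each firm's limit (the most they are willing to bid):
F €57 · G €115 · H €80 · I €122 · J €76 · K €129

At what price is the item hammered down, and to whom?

K wins at €122

Limits in order: 129 (K) > 122 (I) > 115 (G) > 80 (H) > 76 (J) > 57 (F)
Bidding ends when I exits at €122; K takes it.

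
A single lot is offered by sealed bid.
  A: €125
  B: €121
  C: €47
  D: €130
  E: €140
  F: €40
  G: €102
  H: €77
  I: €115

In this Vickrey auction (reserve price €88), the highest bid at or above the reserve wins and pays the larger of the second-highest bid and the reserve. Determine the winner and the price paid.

E pays €130

Bids in order: 140 (E) > 130 (D) > 125 (A) > 121 (B) > 115 (I) > 102 (G) > …
E has the top bid at or above the reserve (€140).
max(second-highest €130, reserve €88) = €130; the reserve does not bind.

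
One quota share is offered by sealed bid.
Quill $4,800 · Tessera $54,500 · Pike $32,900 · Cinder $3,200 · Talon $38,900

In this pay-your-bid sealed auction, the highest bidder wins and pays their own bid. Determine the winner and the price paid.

Bids ranked: 54,500 (Tessera) > 38,900 (Talon) > 32,900 (Pike) > 4,800 (Quill) > 3,200 (Cinder)
Tessera has the highest bid and pays exactly that: $54,500.

Tessera pays $54,500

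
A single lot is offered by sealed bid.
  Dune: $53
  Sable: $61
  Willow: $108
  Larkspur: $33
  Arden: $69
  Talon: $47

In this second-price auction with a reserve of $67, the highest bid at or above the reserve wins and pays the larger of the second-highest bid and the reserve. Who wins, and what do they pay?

Willow pays $69

Bids in order: 108 (Willow) > 69 (Arden) > 61 (Sable) > 53 (Dune) > 47 (Talon) > 33 (Larkspur)
Willow has the top bid at or above the reserve ($108).
max(second-highest $69, reserve $67) = $69; the reserve does not bind.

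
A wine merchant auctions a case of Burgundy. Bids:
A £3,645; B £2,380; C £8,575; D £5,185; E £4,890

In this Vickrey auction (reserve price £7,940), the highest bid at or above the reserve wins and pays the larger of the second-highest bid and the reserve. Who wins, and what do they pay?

C pays £7,940

Rule: the highest bid at or above the reserve wins and pays the larger of the second-highest bid and the reserve.
Sorting bids: 8,575 (C) > 5,185 (D) > 4,890 (E) > 3,645 (A) > 2,380 (B)
C has the top bid at or above the reserve (£8,575).
Second-highest bid £5,185 is below the reserve £7,940, so the reserve binds → payment £7,940.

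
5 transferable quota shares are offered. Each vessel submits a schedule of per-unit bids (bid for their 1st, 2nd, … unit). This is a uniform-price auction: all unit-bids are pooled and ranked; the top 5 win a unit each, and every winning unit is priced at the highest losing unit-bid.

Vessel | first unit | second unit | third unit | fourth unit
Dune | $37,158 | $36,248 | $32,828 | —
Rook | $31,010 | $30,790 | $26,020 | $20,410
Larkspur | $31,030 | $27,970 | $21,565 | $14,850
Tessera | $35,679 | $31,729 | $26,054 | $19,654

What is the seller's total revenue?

Merging the schedules and taking the best 5: 37,158 (Dune-1), 36,248 (Dune-2), 35,679 (Tessera-1), 32,828 (Dune-3), 31,729 (Tessera-2)
Highest rejected unit-bid = $31,030.
Allocation: Dune 3, Tessera 2. Every unit priced at $31,030.
Revenue = 5 × 31,030 = $155,150.

Total revenue: $155,150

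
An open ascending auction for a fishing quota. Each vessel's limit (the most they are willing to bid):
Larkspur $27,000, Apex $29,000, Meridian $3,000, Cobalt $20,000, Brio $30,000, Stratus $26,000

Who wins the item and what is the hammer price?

Brio wins at $29,000

Limits in order: 30,000 (Brio) > 29,000 (Apex) > 27,000 (Larkspur) > 26,000 (Stratus) > 20,000 (Cobalt) > 3,000 (Meridian)
Apex is the last rival to drop out, at $29,000; Brio remains and wins at that price.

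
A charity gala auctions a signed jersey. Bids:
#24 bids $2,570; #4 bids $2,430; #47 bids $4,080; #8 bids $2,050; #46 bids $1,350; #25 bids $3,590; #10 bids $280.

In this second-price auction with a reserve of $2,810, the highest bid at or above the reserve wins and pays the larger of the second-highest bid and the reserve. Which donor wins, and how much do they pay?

#47 pays $3,590

Rule: the highest bid at or above the reserve wins and pays the larger of the second-highest bid and the reserve.
Bids ranked: 4,080 (#47) > 3,590 (#25) > 2,570 (#24) > 2,430 (#4) > 2,050 (#8) > 1,350 (#46) > …
Highest eligible bid: #47 at $4,080.
max(second-highest $3,590, reserve $2,810) = $3,590; the reserve does not bind.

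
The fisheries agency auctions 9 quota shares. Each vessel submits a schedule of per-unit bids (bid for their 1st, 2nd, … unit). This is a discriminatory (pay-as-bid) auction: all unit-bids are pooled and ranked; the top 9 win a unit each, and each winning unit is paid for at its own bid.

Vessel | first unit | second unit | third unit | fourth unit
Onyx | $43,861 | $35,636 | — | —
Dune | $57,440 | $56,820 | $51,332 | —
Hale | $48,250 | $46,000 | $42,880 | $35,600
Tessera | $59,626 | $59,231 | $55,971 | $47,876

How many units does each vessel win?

All unit-bids, highest first — top 9: 59,626 (Tessera-1), 59,231 (Tessera-2), 57,440 (Dune-1), 56,820 (Dune-2), 55,971 (Tessera-3), 51,332 (Dune-3), 48,250 (Hale-1), 47,876 (Tessera-4), 46,000 (Hale-2)
Next rejected bid: $43,861 (not a price — pay-as-bid).
Allocation: Dune 3, Hale 2, Tessera 4.

Dune 3, Hale 2, Tessera 4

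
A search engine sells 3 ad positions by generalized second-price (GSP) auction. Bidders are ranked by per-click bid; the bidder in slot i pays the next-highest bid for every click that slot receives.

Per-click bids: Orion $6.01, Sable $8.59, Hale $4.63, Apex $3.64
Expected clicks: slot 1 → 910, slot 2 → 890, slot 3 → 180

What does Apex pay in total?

Sorting advertisers: $8.59 (Sable) > $6.01 (Orion) > $4.63 (Hale) > $3.64 (Apex)
Apex ranks below slot 3 → no slot, pays nothing.

Apex pays $0.00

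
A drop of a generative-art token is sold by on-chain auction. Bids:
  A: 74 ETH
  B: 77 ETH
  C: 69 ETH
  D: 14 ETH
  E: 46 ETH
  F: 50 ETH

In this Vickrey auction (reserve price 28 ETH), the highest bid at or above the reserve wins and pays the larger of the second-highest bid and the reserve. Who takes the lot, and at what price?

Bids in order: 77 (B) > 74 (A) > 69 (C) > 50 (F) > 46 (E) > 14 (D)
B has the top bid at or above the reserve (77 ETH).
Second-highest bid 74 ETH exceeds the reserve 28 ETH → payment 74 ETH.

B pays 74 ETH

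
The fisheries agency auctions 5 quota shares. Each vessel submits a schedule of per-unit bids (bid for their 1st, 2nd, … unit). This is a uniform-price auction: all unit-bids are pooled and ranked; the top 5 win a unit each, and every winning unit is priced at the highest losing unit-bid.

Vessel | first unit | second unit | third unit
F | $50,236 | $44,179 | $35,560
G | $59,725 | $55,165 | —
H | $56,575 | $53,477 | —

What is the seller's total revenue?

Total revenue: $220,895

Merging the schedules and taking the best 5: 59,725 (G-1), 56,575 (H-1), 55,165 (G-2), 53,477 (H-2), 50,236 (F-1)
Highest rejected unit-bid = $44,179.
Allocation: F 1, G 2, H 2. Every unit priced at $44,179.
Revenue = 5 × 44,179 = $220,895.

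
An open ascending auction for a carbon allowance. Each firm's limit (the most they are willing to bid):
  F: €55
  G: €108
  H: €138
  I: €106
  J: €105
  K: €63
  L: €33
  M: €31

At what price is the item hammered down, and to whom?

Open ascending-bid auction: the price rises until one bidder remains; the winner pays the price at which the last rival dropped out.
Sorting limits: 138 (H) > 108 (G) > 106 (I) > 105 (J) > 63 (K) > 55 (F) > …
Once the price passes €108, only H is left; the hammer falls at G's limit of €108.

H wins at €108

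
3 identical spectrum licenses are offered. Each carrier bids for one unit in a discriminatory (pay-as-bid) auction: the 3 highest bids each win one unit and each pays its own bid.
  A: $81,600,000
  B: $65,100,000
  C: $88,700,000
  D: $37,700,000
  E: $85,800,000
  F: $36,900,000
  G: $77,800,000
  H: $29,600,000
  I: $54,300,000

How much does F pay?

Ordering the bids: 88,700,000 (C), 85,800,000 (E), 81,600,000 (A), 77,800,000 (G), 65,100,000 (B), …
The 3 highest are C, E, A.
F does not win → $0.

F pays $0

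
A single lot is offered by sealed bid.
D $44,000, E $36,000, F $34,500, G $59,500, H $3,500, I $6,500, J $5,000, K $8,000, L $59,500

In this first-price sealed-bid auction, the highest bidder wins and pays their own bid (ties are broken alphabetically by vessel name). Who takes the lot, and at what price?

Rule: the highest bidder wins and pays their own bid.
Bids in order: 59,500 (G) > 59,500 (L) > 44,000 (D) > 36,000 (E) > 34,500 (F) > 8,000 (K) > …
G and L tie at $59,500; tie-break gives it to G.
First-price: G pays what they bid, $59,500.

G pays $59,500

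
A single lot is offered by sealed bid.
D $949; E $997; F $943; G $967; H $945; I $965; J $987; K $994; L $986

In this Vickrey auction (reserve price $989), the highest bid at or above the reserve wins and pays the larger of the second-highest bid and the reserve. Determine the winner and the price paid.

E pays $994

Rule: the highest bid at or above the reserve wins and pays the larger of the second-highest bid and the reserve.
Bids ranked: 997 (E) > 994 (K) > 987 (J) > 986 (L) > 967 (G) > 965 (I) > …
E has the top bid at or above the reserve ($997).
max(second-highest $994, reserve $989) = $994; the reserve does not bind.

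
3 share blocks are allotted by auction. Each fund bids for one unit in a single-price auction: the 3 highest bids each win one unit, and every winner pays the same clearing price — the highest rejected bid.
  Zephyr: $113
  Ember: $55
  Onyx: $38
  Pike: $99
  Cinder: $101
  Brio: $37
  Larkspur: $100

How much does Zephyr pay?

Zephyr pays $99

Ordering the bids: 113 (Zephyr), 101 (Cinder), 100 (Larkspur), 99 (Pike), 55 (Ember), …
The 3 highest are Zephyr, Cinder, Larkspur.
Highest unsuccessful bid: $99 → clearing price.
Zephyr wins → pays $99.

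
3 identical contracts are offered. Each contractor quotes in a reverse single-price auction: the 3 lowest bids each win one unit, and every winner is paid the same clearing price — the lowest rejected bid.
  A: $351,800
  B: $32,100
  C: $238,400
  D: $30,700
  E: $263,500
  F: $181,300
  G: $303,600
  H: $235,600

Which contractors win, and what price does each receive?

Sorting: 30,700 (D), 32,100 (B), 181,300 (F), 235,600 (H), 238,400 (C), …
Lowest 3: D, B, F.
First losing bid is H's $235,600, which sets the uniform price.

D, B, F; each is paid $235,600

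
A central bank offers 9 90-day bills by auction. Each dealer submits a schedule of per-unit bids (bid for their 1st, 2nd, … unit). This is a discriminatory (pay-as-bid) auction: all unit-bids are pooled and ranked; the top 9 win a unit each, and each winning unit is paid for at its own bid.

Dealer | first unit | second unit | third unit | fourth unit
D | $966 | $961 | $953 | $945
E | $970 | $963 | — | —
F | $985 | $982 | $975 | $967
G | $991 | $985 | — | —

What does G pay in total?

Merging the schedules and taking the best 9: 991 (G-1), 985 (F-1), 985 (G-2), 982 (F-2), 975 (F-3), 970 (E-1), 967 (F-4), 966 (D-1), 963 (E-2)
Next rejected bid: $961 (not a price — pay-as-bid).
G's winning unit-bids: 991 + 985 = $1,976.

G pays $1,976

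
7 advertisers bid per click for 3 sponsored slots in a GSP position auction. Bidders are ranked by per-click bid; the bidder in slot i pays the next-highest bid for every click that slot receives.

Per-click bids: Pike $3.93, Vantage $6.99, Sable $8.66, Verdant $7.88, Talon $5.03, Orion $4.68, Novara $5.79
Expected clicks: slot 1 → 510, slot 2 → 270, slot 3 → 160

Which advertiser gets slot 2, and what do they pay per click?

Per-click bids in order: $8.66 (Sable) > $7.88 (Verdant) > $6.99 (Vantage) > $5.79 (Novara) > …
Slot 2 goes to the second-ranked bidder, Verdant, who pays the next bid down: $6.99/click.

Verdant; $6.99 per click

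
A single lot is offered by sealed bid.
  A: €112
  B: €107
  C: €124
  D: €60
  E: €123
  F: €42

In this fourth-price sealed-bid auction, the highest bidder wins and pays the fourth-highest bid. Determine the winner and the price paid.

C pays €107

Bids in order: 124 (C) > 123 (E) > 112 (A) > 107 (B) > 60 (D) > 42 (F)
C is highest; pays the fourth-highest bid, €107.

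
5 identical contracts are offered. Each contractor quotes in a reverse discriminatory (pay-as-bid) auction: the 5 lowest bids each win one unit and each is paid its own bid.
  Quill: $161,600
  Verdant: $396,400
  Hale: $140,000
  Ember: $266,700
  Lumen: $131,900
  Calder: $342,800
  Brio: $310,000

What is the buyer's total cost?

Ordering the bids: 131,900 (Lumen), 140,000 (Hale), 161,600 (Quill), 266,700 (Ember), 310,000 (Brio), 342,800 (Calder), 396,400 (Verdant)
Winners (5 units): Lumen, Hale, Quill, Ember, Brio.
Total cost = 131,900 + 140,000 + 161,600 + 266,700 + 310,000 = $1,010,200.

Total cost: $1,010,200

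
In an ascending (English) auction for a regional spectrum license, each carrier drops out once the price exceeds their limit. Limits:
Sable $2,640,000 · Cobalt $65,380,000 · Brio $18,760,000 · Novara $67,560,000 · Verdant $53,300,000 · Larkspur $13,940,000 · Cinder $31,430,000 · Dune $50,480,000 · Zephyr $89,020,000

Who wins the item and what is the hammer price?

Limits ranked: 89,020,000 (Zephyr) > 67,560,000 (Novara) > 65,380,000 (Cobalt) > 53,300,000 (Verdant) > 50,480,000 (Dune) > 31,430,000 (Cinder) > …
Bidding ends when Novara exits at $67,560,000; Zephyr takes it.

Zephyr wins at $67,560,000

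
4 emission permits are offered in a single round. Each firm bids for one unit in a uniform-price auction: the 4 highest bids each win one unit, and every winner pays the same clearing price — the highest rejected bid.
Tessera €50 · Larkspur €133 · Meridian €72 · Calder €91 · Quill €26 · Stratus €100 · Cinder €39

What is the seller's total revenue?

Ordering the bids: 133 (Larkspur), 100 (Stratus), 91 (Calder), 72 (Meridian), 50 (Tessera), 39 (Cinder), …
Top 4: Larkspur, Stratus, Calder, Meridian.
First losing bid is Tessera's €50, which sets the uniform price.
Total revenue = 4 × €50 = €200.

Total revenue: €200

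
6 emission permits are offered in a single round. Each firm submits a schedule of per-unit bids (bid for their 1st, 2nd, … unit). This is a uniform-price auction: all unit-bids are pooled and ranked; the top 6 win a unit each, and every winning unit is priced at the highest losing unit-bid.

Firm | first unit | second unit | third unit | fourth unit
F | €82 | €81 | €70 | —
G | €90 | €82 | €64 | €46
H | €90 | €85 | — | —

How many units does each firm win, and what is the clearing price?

F 2, G 2, H 2; clearing price €70

All unit-bids, highest first — top 6: 90 (G-1), 90 (H-1), 85 (H-2), 82 (F-1), 82 (G-2), 81 (F-2)
The (k+1)-th unit-bid is €70.
Allocation: F 2, G 2, H 2.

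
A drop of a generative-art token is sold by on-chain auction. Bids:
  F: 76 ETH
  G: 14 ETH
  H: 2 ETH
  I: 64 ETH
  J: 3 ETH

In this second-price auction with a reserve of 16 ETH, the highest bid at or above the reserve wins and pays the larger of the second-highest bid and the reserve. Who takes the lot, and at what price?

Rule: the highest bid at or above the reserve wins and pays the larger of the second-highest bid and the reserve.
Bids ranked: 76 (F) > 64 (I) > 14 (G) > 3 (J) > 2 (H)
F has the top bid at or above the reserve (76 ETH).
Second-highest bid 64 ETH exceeds the reserve 16 ETH → payment 64 ETH.

F pays 64 ETH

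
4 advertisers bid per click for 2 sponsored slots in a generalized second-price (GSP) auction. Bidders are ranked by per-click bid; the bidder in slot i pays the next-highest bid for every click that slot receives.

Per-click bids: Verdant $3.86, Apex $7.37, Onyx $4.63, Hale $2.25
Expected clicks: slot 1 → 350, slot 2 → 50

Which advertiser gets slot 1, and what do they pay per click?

Ranked by bid: $7.37 (Apex) > $4.63 (Onyx) > $3.86 (Verdant) > …
Slot 1 goes to the first-ranked bidder, Apex, who pays the next bid down: $4.63/click.

Apex; $4.63 per click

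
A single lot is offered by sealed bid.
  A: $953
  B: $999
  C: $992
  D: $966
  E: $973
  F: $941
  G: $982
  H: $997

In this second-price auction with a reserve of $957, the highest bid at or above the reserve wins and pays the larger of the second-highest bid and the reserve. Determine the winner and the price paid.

Sorting bids: 999 (B) > 997 (H) > 992 (C) > 982 (G) > 973 (E) > 966 (D) > …
Highest eligible bid: B at $999.
Second-highest bid $997 exceeds the reserve $957 → payment $997.

B pays $997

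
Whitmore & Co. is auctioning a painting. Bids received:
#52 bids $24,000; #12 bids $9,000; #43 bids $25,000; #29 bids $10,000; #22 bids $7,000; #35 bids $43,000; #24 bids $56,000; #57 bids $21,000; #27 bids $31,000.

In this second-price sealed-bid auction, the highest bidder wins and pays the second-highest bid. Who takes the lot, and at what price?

#24 pays $43,000

Bids ranked: 56,000 (#24) > 43,000 (#35) > 31,000 (#27) > 25,000 (#43) > 24,000 (#52) > 21,000 (#57) > …
Second-price: #24 pays #35's bid of $43,000.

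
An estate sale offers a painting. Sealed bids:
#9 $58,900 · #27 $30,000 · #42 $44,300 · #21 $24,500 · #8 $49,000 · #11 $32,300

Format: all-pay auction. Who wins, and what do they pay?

Bids ranked: 58,900 (#9) > 49,000 (#8) > 44,300 (#42) > 32,300 (#11) > 30,000 (#27) > 24,500 (#21)
#9 is highest and takes the item; every bidder forfeits their bid.

#9 pays $58,900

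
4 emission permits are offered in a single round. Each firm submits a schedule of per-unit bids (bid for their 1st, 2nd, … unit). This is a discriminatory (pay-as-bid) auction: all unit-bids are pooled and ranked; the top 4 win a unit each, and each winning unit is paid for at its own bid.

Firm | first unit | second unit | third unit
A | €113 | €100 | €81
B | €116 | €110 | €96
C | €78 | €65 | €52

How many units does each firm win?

Pooled unit-bids ranked (top 4): 116 (B-1), 113 (A-1), 110 (B-2), 100 (A-2)
Next rejected bid: €96 (not a price — pay-as-bid).
Allocation: A 2, B 2.

A 2, B 2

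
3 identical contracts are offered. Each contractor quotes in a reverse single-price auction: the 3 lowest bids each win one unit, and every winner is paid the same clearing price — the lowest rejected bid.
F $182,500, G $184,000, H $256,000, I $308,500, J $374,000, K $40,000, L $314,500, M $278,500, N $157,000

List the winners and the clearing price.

K, N, F; each is paid $184,000

Sorting: 40,000 (K), 157,000 (N), 182,500 (F), 184,000 (G), 256,000 (H), …
Lowest 3: K, N, F.
First losing bid is G's $184,000, which sets the uniform price.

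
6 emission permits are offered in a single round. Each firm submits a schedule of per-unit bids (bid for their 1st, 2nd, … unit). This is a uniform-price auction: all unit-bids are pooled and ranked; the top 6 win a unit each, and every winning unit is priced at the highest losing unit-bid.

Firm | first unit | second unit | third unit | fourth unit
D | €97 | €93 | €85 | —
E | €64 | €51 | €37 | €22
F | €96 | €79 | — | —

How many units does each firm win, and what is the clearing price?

D 3, E 1, F 2; clearing price €51

All unit-bids, highest first — top 6: 97 (D-1), 96 (F-1), 93 (D-2), 85 (D-3), 79 (F-2), 64 (E-1)
The (k+1)-th unit-bid is €51.
Allocation: D 3, E 1, F 2.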